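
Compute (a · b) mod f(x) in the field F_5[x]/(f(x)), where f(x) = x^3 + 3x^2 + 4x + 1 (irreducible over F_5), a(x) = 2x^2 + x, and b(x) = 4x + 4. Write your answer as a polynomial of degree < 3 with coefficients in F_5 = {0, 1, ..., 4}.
a · b ≡ 3x^2 + 2x + 2 (mod f(x))

Multiply in F_5[x]: a(x)·b(x) = (2x^2 + x)·(4x + 4) = 3x^3 + 2x^2 + 4x. This has degree ≥ 3, so divide by f(x) over F_5: 3x^3 + 2x^2 + 4x = (3)·(x^3 + 3x^2 + 4x + 1) + (3x^2 + 2x + 2). Hence a·b ≡ 3x^2 + 2x + 2 (mod f). (F_5[x]/(f) is a field with 5^3 = 125 elements since f is irreducible of degree 3.)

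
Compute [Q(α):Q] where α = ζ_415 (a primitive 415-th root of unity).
[Q(α):Q] = 328

The minimal polynomial of ζ_415 over Q is the 415-th cyclotomic polynomial Φ_415(x), which is irreducible over Q and has degree φ(415) = 328. Hence [Q(α):Q] = φ(415) = 328.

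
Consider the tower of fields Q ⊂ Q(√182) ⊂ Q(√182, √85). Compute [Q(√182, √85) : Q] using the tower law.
[Q(√182, √85) : Q] = 4

[Q(√182):Q] = 2 (min poly x^2 - 182, irreducible since 182 is squarefree > 1). For the top step, suppose √85 ∈ Q(√182), say √85 = c + d√182 with c, d ∈ Q. Squaring: 85 = c^2 + 182d^2 + 2cd√182. Since √182 ∉ Q this forces 2cd = 0. If d = 0 then √85 = c ∈ Q, contradicting 85 squarefree > 1. If c = 0 then 85 = 182d^2, so 182·85 = (182d)^2 is a perfect square in Q — but 182·85 = 15470 is not a perfect square (since 182 and 85 are distinct squarefree integers). Contradiction. Hence √85 ∉ Q(√182), so x^2 - 85 stays irreducible over Q(√182) and [Q(√182, √85) : Q(√182)] = 2. By the tower law, [Q(√182, √85) : Q] = 2 · 2 = 4.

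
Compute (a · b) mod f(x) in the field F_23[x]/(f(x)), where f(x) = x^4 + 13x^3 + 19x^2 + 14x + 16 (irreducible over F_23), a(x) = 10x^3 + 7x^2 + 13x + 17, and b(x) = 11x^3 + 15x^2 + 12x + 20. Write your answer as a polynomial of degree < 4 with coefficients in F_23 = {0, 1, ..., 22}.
a · b ≡ 15x^3 + x^2 + 19x + 9 (mod f(x))

Multiply in F_23[x]: a(x)·b(x) = (10x^3 + 7x^2 + 13x + 17)·(11x^3 + 15x^2 + 12x + 20) = 18x^6 + 20x^5 + 22x^3 + 22x^2 + 4x + 18. This has degree ≥ 4, so divide by f(x) over F_23: 18x^6 + 20x^5 + 22x^3 + 22x^2 + 4x + 18 = (18x^2 + 16x + 2)·(x^4 + 13x^3 + 19x^2 + 14x + 16) + (15x^3 + x^2 + 19x + 9). Hence a·b ≡ 15x^3 + x^2 + 19x + 9 (mod f). (F_23[x]/(f) is a field with 23^4 = 279841 elements since f is irreducible of degree 4.)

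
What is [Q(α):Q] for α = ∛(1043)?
[Q(α):Q] = 3

The minimal polynomial of α is x^3 - 1043, irreducible over Q since 1043 is not a perfect cube (so x^3 - 1043 has no rational root). Hence [Q(α):Q] = deg(m_α) = 3.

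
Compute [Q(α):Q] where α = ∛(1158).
[Q(α):Q] = 3

The minimal polynomial of α is x^3 - 1158, irreducible over Q since 1158 is not a perfect cube (so x^3 - 1158 has no rational root). Hence [Q(α):Q] = deg(m_α) = 3.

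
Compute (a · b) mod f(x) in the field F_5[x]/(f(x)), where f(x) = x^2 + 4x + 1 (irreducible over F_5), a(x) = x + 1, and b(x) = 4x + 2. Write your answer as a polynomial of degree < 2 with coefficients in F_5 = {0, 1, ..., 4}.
a · b ≡ 3 (mod f(x))

Multiply in F_5[x]: a(x)·b(x) = (x + 1)·(4x + 2) = 4x^2 + x + 2. This has degree ≥ 2, so divide by f(x) over F_5: 4x^2 + x + 2 = (4)·(x^2 + 4x + 1) + (3). Hence a·b ≡ 3 (mod f). (F_5[x]/(f) is a field with 5^2 = 25 elements since f is irreducible of degree 2.)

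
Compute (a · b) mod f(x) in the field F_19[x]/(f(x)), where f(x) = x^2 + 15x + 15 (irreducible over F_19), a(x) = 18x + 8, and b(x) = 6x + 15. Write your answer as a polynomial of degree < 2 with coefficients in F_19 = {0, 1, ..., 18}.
a · b ≡ 9x + 1 (mod f(x))

Multiply in F_19[x]: a(x)·b(x) = (18x + 8)·(6x + 15) = 13x^2 + 14x + 6. This has degree ≥ 2, so divide by f(x) over F_19: 13x^2 + 14x + 6 = (13)·(x^2 + 15x + 15) + (9x + 1). Hence a·b ≡ 9x + 1 (mod f). (F_19[x]/(f) is a field with 19^2 = 361 elements since f is irreducible of degree 2.)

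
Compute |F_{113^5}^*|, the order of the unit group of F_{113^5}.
|F_{113^5}^*| = 18424351792

F_{113^5} has 113^5 = 18424351793 elements; its multiplicative group consists of all nonzero elements, so |F_{113^5}^*| = 18424351793 - 1 = 18424351792. (It is cyclic since any finite subgroup of the multiplicative group of a field is cyclic.)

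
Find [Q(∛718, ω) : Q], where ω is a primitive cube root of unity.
[Q(∛718, ω) : Q] = 6

[Q(∛718):Q] = 3 (min poly x^3 - 718, irreducible since 718 is not a perfect cube). [Q(ω):Q] = 2 (min poly x^2 + x + 1). Since Q(∛718) ⊂ R and ω ∉ R, we have ω ∉ Q(∛718), so x^2 + x + 1 remains irreducible over Q(∛718) and [Q(∛718, ω) : Q(∛718)] = 2. By the tower law, [Q(∛718, ω) : Q] = 3 · 2 = 6. (In fact Q(∛718, ω) is the splitting field of x^3 - 718 over Q.)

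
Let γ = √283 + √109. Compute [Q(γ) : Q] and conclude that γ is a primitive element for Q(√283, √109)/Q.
[Q(γ) : Q] = 4 (equivalently, Q(γ) = Q(√283, √109))

Obviously Q(γ) ⊆ Q(√283, √109), and [Q(√283, √109):Q] = 4 (since 283, 109 are distinct squarefree integers > 1 with 30847 not a perfect square). To show equality we compute the minimal polynomial of γ. From γ = √283 + √109: γ^2 = 283 + 2√(30847) + 109 = 392 + 2√(30847), so γ^2 - 392 = 2√(30847); squaring, (γ^2 - 392)^2 = 4·30847, i.e. γ^4 - 784γ^2 + 153664 - 123388 = 0, i.e. γ^4 - 784γ^2 + 30276 = 0. So γ is a root of x^4 - 784x^2 + 30276. This polynomial is irreducible over Q: it has no rational root (each ±√283 ± √109 is irrational), and any factorization into two quadratics over Q would force √(30847) ∈ Q (pairing opposite roots) or √283, √109 ∈ Q (other pairings), all impossible. Hence [Q(γ):Q] = 4 = [Q(√283, √109):Q], so Q(γ) = Q(√283, √109).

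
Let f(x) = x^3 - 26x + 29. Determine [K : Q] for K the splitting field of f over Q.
[K : Q] = 6

By the rational root test, any rational root of the monic integer polynomial f(x) = x^3 - 26x + 29 must be an integer dividing the constant term 29, i.e. one of ±{1, 29}. Evaluating: f(1) = 4, f(-1) = 54, f(29) = 23664, f(-29) = -23606; none is 0, so f has no rational root and is therefore irreducible over Q (a cubic with no linear factor over a field is irreducible). For an irreducible cubic, the Galois group is A_3 or S_3 according as the discriminant disc(f) = -4a^3 - 27b^2 = -4·(-26)^3 - 27·(29)^2 = 47597 is or is not a square in Q. Here disc(f) = 47597 is not a perfect square in Q, so the Galois group of f over Q is not contained in A_3 and must be all of S_3. The splitting field has degree |S_3| = 6 over Q, so [K : Q] = 6.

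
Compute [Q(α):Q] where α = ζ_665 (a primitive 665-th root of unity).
[Q(α):Q] = 432

The minimal polynomial of ζ_665 over Q is the 665-th cyclotomic polynomial Φ_665(x), which is irreducible over Q and has degree φ(665) = 432. Hence [Q(α):Q] = φ(665) = 432.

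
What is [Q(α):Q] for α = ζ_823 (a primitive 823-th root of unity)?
[Q(α):Q] = 822

The minimal polynomial of ζ_823 over Q is the 823-th cyclotomic polynomial Φ_823(x), which is irreducible over Q and has degree φ(823) = 822. Hence [Q(α):Q] = φ(823) = 822.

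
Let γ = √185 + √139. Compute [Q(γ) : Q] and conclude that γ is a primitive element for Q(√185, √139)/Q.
[Q(γ) : Q] = 4 (equivalently, Q(γ) = Q(√185, √139))

Obviously Q(γ) ⊆ Q(√185, √139), and [Q(√185, √139):Q] = 4 (since 185, 139 are distinct squarefree integers > 1 with 25715 not a perfect square). To show equality we compute the minimal polynomial of γ. From γ = √185 + √139: γ^2 = 185 + 2√(25715) + 139 = 324 + 2√(25715), so γ^2 - 324 = 2√(25715); squaring, (γ^2 - 324)^2 = 4·25715, i.e. γ^4 - 648γ^2 + 104976 - 102860 = 0, i.e. γ^4 - 648γ^2 + 2116 = 0. So γ is a root of x^4 - 648x^2 + 2116. This polynomial is irreducible over Q: it has no rational root (each ±√185 ± √139 is irrational), and any factorization into two quadratics over Q would force √(25715) ∈ Q (pairing opposite roots) or √185, √139 ∈ Q (other pairings), all impossible. Hence [Q(γ):Q] = 4 = [Q(√185, √139):Q], so Q(γ) = Q(√185, √139).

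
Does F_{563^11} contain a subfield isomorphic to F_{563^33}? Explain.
No: F_{563^33} is not a subfield of F_{563^11}

F_{p^m} embeds in F_{p^n} iff m | n. Here 33 ∤ 11 (since 11 = 0·33 + 11 with remainder 11 ≠ 0), so F_{563^33} is not a subfield of F_{563^11}. Equivalently: if it were, the tower law would give 33 = [F_{563^33}:F_563] dividing [F_{563^11}:F_563] = 11, contradiction.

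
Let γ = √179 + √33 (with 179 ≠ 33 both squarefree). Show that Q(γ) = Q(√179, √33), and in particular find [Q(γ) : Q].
[Q(γ) : Q] = 4 (equivalently, Q(γ) = Q(√179, √33))

Obviously Q(γ) ⊆ Q(√179, √33), and [Q(√179, √33):Q] = 4 (since 179, 33 are distinct squarefree integers > 1 with 5907 not a perfect square). To show equality we compute the minimal polynomial of γ. From γ = √179 + √33: γ^2 = 179 + 2√(5907) + 33 = 212 + 2√(5907), so γ^2 - 212 = 2√(5907); squaring, (γ^2 - 212)^2 = 4·5907, i.e. γ^4 - 424γ^2 + 44944 - 23628 = 0, i.e. γ^4 - 424γ^2 + 21316 = 0. So γ is a root of x^4 - 424x^2 + 21316. This polynomial is irreducible over Q: it has no rational root (each ±√179 ± √33 is irrational), and any factorization into two quadratics over Q would force √(5907) ∈ Q (pairing opposite roots) or √179, √33 ∈ Q (other pairings), all impossible. Hence [Q(γ):Q] = 4 = [Q(√179, √33):Q], so Q(γ) = Q(√179, √33).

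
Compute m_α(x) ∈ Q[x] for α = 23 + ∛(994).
m_α(x) = x^3 - 69x^2 + 1587x - 13161

Set β = α - 23 = ∛(994), so β^3 = 994. Then (α - 23)^3 - 994 = 0, i.e. α is a root of g(x) = (x - 23)^3 - 994 = x^3 - 69x^2 + 1587x - 13161. Since g(x) = h(x - 23) where h(x) = x^3 - 994, and h is irreducible over Q (because 994 is not a perfect cube, so h has no rational root, and a monic cubic with no rational root is irreducible), g is also irreducible (irreducibility is preserved under the substitution x → x - 23). Hence m_α(x) = x^3 - 69x^2 + 1587x - 13161.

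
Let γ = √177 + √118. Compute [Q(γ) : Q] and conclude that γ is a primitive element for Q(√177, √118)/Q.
[Q(γ) : Q] = 4 (equivalently, Q(γ) = Q(√177, √118))

Obviously Q(γ) ⊆ Q(√177, √118), and [Q(√177, √118):Q] = 4 (since 177, 118 are distinct squarefree integers > 1 with 20886 not a perfect square). To show equality we compute the minimal polynomial of γ. From γ = √177 + √118: γ^2 = 177 + 2√(20886) + 118 = 295 + 2√(20886), so γ^2 - 295 = 2√(20886); squaring, (γ^2 - 295)^2 = 4·20886, i.e. γ^4 - 590γ^2 + 87025 - 83544 = 0, i.e. γ^4 - 590γ^2 + 3481 = 0. So γ is a root of x^4 - 590x^2 + 3481. This polynomial is irreducible over Q: it has no rational root (each ±√177 ± √118 is irrational), and any factorization into two quadratics over Q would force √(20886) ∈ Q (pairing opposite roots) or √177, √118 ∈ Q (other pairings), all impossible. Hence [Q(γ):Q] = 4 = [Q(√177, √118):Q], so Q(γ) = Q(√177, √118).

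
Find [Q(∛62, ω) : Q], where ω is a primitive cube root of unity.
[Q(∛62, ω) : Q] = 6

[Q(∛62):Q] = 3 (min poly x^3 - 62, irreducible since 62 is not a perfect cube). [Q(ω):Q] = 2 (min poly x^2 + x + 1). Since Q(∛62) ⊂ R and ω ∉ R, we have ω ∉ Q(∛62), so x^2 + x + 1 remains irreducible over Q(∛62) and [Q(∛62, ω) : Q(∛62)] = 2. By the tower law, [Q(∛62, ω) : Q] = 3 · 2 = 6. (In fact Q(∛62, ω) is the splitting field of x^3 - 62 over Q.)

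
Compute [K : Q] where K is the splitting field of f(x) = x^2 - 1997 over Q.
[K : Q] = 2

f(x) = x^2 - 1997 factors as (x - √1997)(x + √1997). The splitting field is K = Q(√1997). Since 1997 is squarefree and > 1, it is not a perfect square, so x^2 - 1997 is irreducible over Q and [Q(√1997) : Q] = 2. Hence [K : Q] = 2.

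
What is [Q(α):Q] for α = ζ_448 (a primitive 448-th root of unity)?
[Q(α):Q] = 192

The minimal polynomial of ζ_448 over Q is the 448-th cyclotomic polynomial Φ_448(x), which is irreducible over Q and has degree φ(448) = 192. Hence [Q(α):Q] = φ(448) = 192.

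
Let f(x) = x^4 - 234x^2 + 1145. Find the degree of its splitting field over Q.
[K : Q] = 4

Solving the quadratic in x^2: x^2 = (234 ± √(234^2 - 4·1145))/2 = (234 ± √50176)/2 = (234 ± 224)/2, giving x^2 = 5 or x^2 = 229. So f(x) = (x^2 - 5)(x^2 - 229) and the roots of f are ±√5, ±√229. Hence the splitting field is K = Q(√5, √229). Since 5 and 229 are distinct squarefree integers > 1, their product 1145 is not a perfect square, so √229 ∉ Q(√5). By the tower law [K:Q] = [Q(√5,√229):Q(√5)] · [Q(√5):Q] = 2 · 2 = 4.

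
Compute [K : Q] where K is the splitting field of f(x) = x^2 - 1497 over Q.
[K : Q] = 2

f(x) = x^2 - 1497 factors as (x - √1497)(x + √1497). The splitting field is K = Q(√1497). Since 1497 is squarefree and > 1, it is not a perfect square, so x^2 - 1497 is irreducible over Q and [Q(√1497) : Q] = 2. Hence [K : Q] = 2.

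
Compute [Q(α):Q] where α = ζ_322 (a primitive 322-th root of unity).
[Q(α):Q] = 132

The minimal polynomial of ζ_322 over Q is the 322-th cyclotomic polynomial Φ_322(x), which is irreducible over Q and has degree φ(322) = 132. Hence [Q(α):Q] = φ(322) = 132.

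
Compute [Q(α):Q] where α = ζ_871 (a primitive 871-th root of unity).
[Q(α):Q] = 792

The minimal polynomial of ζ_871 over Q is the 871-th cyclotomic polynomial Φ_871(x), which is irreducible over Q and has degree φ(871) = 792. Hence [Q(α):Q] = φ(871) = 792.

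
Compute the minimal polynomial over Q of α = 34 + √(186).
m_α(x) = x^2 - 68x + 970

From α - 34 = √(186), squaring gives (α - 34)^2 = 186, i.e. α^2 - 68α + 1156 = 186, so α^2 - 68α + 970 = 0. The discriminant of x^2 - 68x + 970 is (-68)^2 - 4·(970) = 4624 - 3880 = 744, and 4·(186) is not a perfect square in Q since 186 is squarefree and ≠ 1. Hence x^2 - 68x + 970 is irreducible over Q and is the minimal polynomial of α.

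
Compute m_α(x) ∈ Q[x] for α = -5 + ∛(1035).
m_α(x) = x^3 + 15x^2 + 75x - 910

Set β = α + 5 = ∛(1035), so β^3 = 1035. Then (α + 5)^3 - 1035 = 0, i.e. α is a root of g(x) = (x + 5)^3 - 1035 = x^3 + 15x^2 + 75x - 910. Since g(x) = h(x + 5) where h(x) = x^3 - 1035, and h is irreducible over Q (because 1035 is not a perfect cube, so h has no rational root, and a monic cubic with no rational root is irreducible), g is also irreducible (irreducibility is preserved under the substitution x → x + 5). Hence m_α(x) = x^3 + 15x^2 + 75x - 910.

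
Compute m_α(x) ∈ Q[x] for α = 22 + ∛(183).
m_α(x) = x^3 - 66x^2 + 1452x - 10831

Set β = α - 22 = ∛(183), so β^3 = 183. Then (α - 22)^3 - 183 = 0, i.e. α is a root of g(x) = (x - 22)^3 - 183 = x^3 - 66x^2 + 1452x - 10831. Since g(x) = h(x - 22) where h(x) = x^3 - 183, and h is irreducible over Q (because 183 is not a perfect cube, so h has no rational root, and a monic cubic with no rational root is irreducible), g is also irreducible (irreducibility is preserved under the substitution x → x - 22). Hence m_α(x) = x^3 - 66x^2 + 1452x - 10831.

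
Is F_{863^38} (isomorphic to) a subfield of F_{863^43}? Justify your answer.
No: F_{863^38} is not a subfield of F_{863^43}

F_{p^m} embeds in F_{p^n} iff m | n. Here 38 ∤ 43 (since 43 = 1·38 + 5 with remainder 5 ≠ 0), so F_{863^38} is not a subfield of F_{863^43}. Equivalently: if it were, the tower law would give 38 = [F_{863^38}:F_863] dividing [F_{863^43}:F_863] = 43, contradiction.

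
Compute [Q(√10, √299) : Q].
[Q(√10, √299) : Q] = 4

[Q(√10):Q] = 2 (min poly x^2 - 10, irreducible since 10 is squarefree > 1). For the top step, suppose √299 ∈ Q(√10), say √299 = c + d√10 with c, d ∈ Q. Squaring: 299 = c^2 + 10d^2 + 2cd√10. Since √10 ∉ Q this forces 2cd = 0. If d = 0 then √299 = c ∈ Q, contradicting 299 squarefree > 1. If c = 0 then 299 = 10d^2, so 10·299 = (10d)^2 is a perfect square in Q — but 10·299 = 2990 is not a perfect square (since 10 and 299 are distinct squarefree integers). Contradiction. Hence √299 ∉ Q(√10), so x^2 - 299 stays irreducible over Q(√10) and [Q(√10, √299) : Q(√10)] = 2. By the tower law, [Q(√10, √299) : Q] = 2 · 2 = 4.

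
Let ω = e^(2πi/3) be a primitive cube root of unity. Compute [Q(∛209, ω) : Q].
[Q(∛209, ω) : Q] = 6

[Q(∛209):Q] = 3 (min poly x^3 - 209, irreducible since 209 is not a perfect cube). [Q(ω):Q] = 2 (min poly x^2 + x + 1). Since Q(∛209) ⊂ R and ω ∉ R, we have ω ∉ Q(∛209), so x^2 + x + 1 remains irreducible over Q(∛209) and [Q(∛209, ω) : Q(∛209)] = 2. By the tower law, [Q(∛209, ω) : Q] = 3 · 2 = 6. (In fact Q(∛209, ω) is the splitting field of x^3 - 209 over Q.)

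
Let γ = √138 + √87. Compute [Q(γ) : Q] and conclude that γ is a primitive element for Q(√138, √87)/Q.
[Q(γ) : Q] = 4 (equivalently, Q(γ) = Q(√138, √87))

Obviously Q(γ) ⊆ Q(√138, √87), and [Q(√138, √87):Q] = 4 (since 138, 87 are distinct squarefree integers > 1 with 12006 not a perfect square). To show equality we compute the minimal polynomial of γ. From γ = √138 + √87: γ^2 = 138 + 2√(12006) + 87 = 225 + 2√(12006), so γ^2 - 225 = 2√(12006); squaring, (γ^2 - 225)^2 = 4·12006, i.e. γ^4 - 450γ^2 + 50625 - 48024 = 0, i.e. γ^4 - 450γ^2 + 2601 = 0. So γ is a root of x^4 - 450x^2 + 2601. This polynomial is irreducible over Q: it has no rational root (each ±√138 ± √87 is irrational), and any factorization into two quadratics over Q would force √(12006) ∈ Q (pairing opposite roots) or √138, √87 ∈ Q (other pairings), all impossible. Hence [Q(γ):Q] = 4 = [Q(√138, √87):Q], so Q(γ) = Q(√138, √87).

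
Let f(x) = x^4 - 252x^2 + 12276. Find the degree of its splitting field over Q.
[K : Q] = 4

Solving the quadratic in x^2: x^2 = (252 ± √(252^2 - 4·12276))/2 = (252 ± √14400)/2 = (252 ± 120)/2, giving x^2 = 186 or x^2 = 66. So f(x) = (x^2 - 186)(x^2 - 66) and the roots of f are ±√186, ±√66. Hence the splitting field is K = Q(√186, √66). Since 186 and 66 are distinct squarefree integers > 1, their product 12276 is not a perfect square, so √66 ∉ Q(√186). By the tower law [K:Q] = [Q(√186,√66):Q(√186)] · [Q(√186):Q] = 2 · 2 = 4.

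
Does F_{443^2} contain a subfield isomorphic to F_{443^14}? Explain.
No: F_{443^14} is not a subfield of F_{443^2}

F_{p^m} embeds in F_{p^n} iff m | n. Here 14 ∤ 2 (since 2 = 0·14 + 2 with remainder 2 ≠ 0), so F_{443^14} is not a subfield of F_{443^2}. Equivalently: if it were, the tower law would give 14 = [F_{443^14}:F_443] dividing [F_{443^2}:F_443] = 2, contradiction.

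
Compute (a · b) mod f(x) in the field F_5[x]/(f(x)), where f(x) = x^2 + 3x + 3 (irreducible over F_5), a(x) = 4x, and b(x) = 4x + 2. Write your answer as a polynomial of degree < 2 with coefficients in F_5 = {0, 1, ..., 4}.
a · b ≡ 2 (mod f(x))

Multiply in F_5[x]: a(x)·b(x) = (4x)·(4x + 2) = x^2 + 3x. This has degree ≥ 2, so divide by f(x) over F_5: x^2 + 3x = (1)·(x^2 + 3x + 3) + (2). Hence a·b ≡ 2 (mod f). (F_5[x]/(f) is a field with 5^2 = 25 elements since f is irreducible of degree 2.)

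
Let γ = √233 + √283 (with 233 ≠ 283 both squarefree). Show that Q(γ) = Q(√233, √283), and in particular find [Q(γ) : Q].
[Q(γ) : Q] = 4 (equivalently, Q(γ) = Q(√233, √283))

Obviously Q(γ) ⊆ Q(√233, √283), and [Q(√233, √283):Q] = 4 (since 233, 283 are distinct squarefree integers > 1 with 65939 not a perfect square). To show equality we compute the minimal polynomial of γ. From γ = √233 + √283: γ^2 = 233 + 2√(65939) + 283 = 516 + 2√(65939), so γ^2 - 516 = 2√(65939); squaring, (γ^2 - 516)^2 = 4·65939, i.e. γ^4 - 1032γ^2 + 266256 - 263756 = 0, i.e. γ^4 - 1032γ^2 + 2500 = 0. So γ is a root of x^4 - 1032x^2 + 2500. This polynomial is irreducible over Q: it has no rational root (each ±√233 ± √283 is irrational), and any factorization into two quadratics over Q would force √(65939) ∈ Q (pairing opposite roots) or √233, √283 ∈ Q (other pairings), all impossible. Hence [Q(γ):Q] = 4 = [Q(√233, √283):Q], so Q(γ) = Q(√233, √283).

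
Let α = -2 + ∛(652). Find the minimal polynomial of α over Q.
m_α(x) = x^3 + 6x^2 + 12x - 644

Set β = α + 2 = ∛(652), so β^3 = 652. Then (α + 2)^3 - 652 = 0, i.e. α is a root of g(x) = (x + 2)^3 - 652 = x^3 + 6x^2 + 12x - 644. Since g(x) = h(x + 2) where h(x) = x^3 - 652, and h is irreducible over Q (because 652 is not a perfect cube, so h has no rational root, and a monic cubic with no rational root is irreducible), g is also irreducible (irreducibility is preserved under the substitution x → x + 2). Hence m_α(x) = x^3 + 6x^2 + 12x - 644.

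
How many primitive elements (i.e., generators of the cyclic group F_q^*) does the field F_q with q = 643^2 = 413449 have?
There are φ(413448) = 111936 primitive elements

F_q^* is cyclic of order q - 1 = 413448. A cyclic group of order m has exactly φ(m) generators. Here m = 413448 = 2^3 · 3 · 7 · 23 · 107, so the number of primitive elements is φ(413448) = 111936.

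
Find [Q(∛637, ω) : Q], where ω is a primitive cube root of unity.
[Q(∛637, ω) : Q] = 6

[Q(∛637):Q] = 3 (min poly x^3 - 637, irreducible since 637 is not a perfect cube). [Q(ω):Q] = 2 (min poly x^2 + x + 1). Since Q(∛637) ⊂ R and ω ∉ R, we have ω ∉ Q(∛637), so x^2 + x + 1 remains irreducible over Q(∛637) and [Q(∛637, ω) : Q(∛637)] = 2. By the tower law, [Q(∛637, ω) : Q] = 3 · 2 = 6. (In fact Q(∛637, ω) is the splitting field of x^3 - 637 over Q.)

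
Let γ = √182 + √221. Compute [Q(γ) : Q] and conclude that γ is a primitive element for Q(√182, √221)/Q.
[Q(γ) : Q] = 4 (equivalently, Q(γ) = Q(√182, √221))

Obviously Q(γ) ⊆ Q(√182, √221), and [Q(√182, √221):Q] = 4 (since 182, 221 are distinct squarefree integers > 1 with 40222 not a perfect square). To show equality we compute the minimal polynomial of γ. From γ = √182 + √221: γ^2 = 182 + 2√(40222) + 221 = 403 + 2√(40222), so γ^2 - 403 = 2√(40222); squaring, (γ^2 - 403)^2 = 4·40222, i.e. γ^4 - 806γ^2 + 162409 - 160888 = 0, i.e. γ^4 - 806γ^2 + 1521 = 0. So γ is a root of x^4 - 806x^2 + 1521. This polynomial is irreducible over Q: it has no rational root (each ±√182 ± √221 is irrational), and any factorization into two quadratics over Q would force √(40222) ∈ Q (pairing opposite roots) or √182, √221 ∈ Q (other pairings), all impossible. Hence [Q(γ):Q] = 4 = [Q(√182, √221):Q], so Q(γ) = Q(√182, √221).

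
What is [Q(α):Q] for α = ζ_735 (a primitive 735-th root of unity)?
[Q(α):Q] = 336

The minimal polynomial of ζ_735 over Q is the 735-th cyclotomic polynomial Φ_735(x), which is irreducible over Q and has degree φ(735) = 336. Hence [Q(α):Q] = φ(735) = 336.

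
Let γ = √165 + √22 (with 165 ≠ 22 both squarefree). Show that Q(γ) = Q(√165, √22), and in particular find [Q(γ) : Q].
[Q(γ) : Q] = 4 (equivalently, Q(γ) = Q(√165, √22))

Obviously Q(γ) ⊆ Q(√165, √22), and [Q(√165, √22):Q] = 4 (since 165, 22 are distinct squarefree integers > 1 with 3630 not a perfect square). To show equality we compute the minimal polynomial of γ. From γ = √165 + √22: γ^2 = 165 + 2√(3630) + 22 = 187 + 2√(3630), so γ^2 - 187 = 2√(3630); squaring, (γ^2 - 187)^2 = 4·3630, i.e. γ^4 - 374γ^2 + 34969 - 14520 = 0, i.e. γ^4 - 374γ^2 + 20449 = 0. So γ is a root of x^4 - 374x^2 + 20449. This polynomial is irreducible over Q: it has no rational root (each ±√165 ± √22 is irrational), and any factorization into two quadratics over Q would force √(3630) ∈ Q (pairing opposite roots) or √165, √22 ∈ Q (other pairings), all impossible. Hence [Q(γ):Q] = 4 = [Q(√165, √22):Q], so Q(γ) = Q(√165, √22).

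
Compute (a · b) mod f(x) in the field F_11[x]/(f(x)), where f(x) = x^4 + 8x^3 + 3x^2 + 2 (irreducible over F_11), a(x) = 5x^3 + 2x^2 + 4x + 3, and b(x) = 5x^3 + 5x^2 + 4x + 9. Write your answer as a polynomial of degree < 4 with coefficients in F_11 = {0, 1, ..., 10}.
a · b ≡ 2x^3 + 8x^2 + 4x (mod f(x))

Multiply in F_11[x]: a(x)·b(x) = (5x^3 + 2x^2 + 4x + 3)·(5x^3 + 5x^2 + 4x + 9) = 3x^6 + 2x^5 + 6x^4 + 5x^2 + 4x + 5. This has degree ≥ 4, so divide by f(x) over F_11: 3x^6 + 2x^5 + 6x^4 + 5x^2 + 4x + 5 = (3x^2 + 8)·(x^4 + 8x^3 + 3x^2 + 2) + (2x^3 + 8x^2 + 4x). Hence a·b ≡ 2x^3 + 8x^2 + 4x (mod f). (F_11[x]/(f) is a field with 11^4 = 14641 elements since f is irreducible of degree 4.)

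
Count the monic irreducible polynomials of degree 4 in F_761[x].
There are 83845138380 monic irreducible polynomials of degree 4 over F_761

Each element of F_{761^4} that lies in no proper subfield is a root of exactly one monic irreducible of degree 4 over F_761, and each such polynomial has 4 distinct roots in F_{761^4}. By Möbius inversion the count is N_761(4) = (1/4) Σ_{d|4} μ(4/d) · 761^d = (1/4)(μ(4)·761^1 + μ(2)·761^2 + μ(1)·761^4) = 335380553520/4 = 83845138380.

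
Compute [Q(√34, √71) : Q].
[Q(√34, √71) : Q] = 4

[Q(√34):Q] = 2 (min poly x^2 - 34, irreducible since 34 is squarefree > 1). For the top step, suppose √71 ∈ Q(√34), say √71 = c + d√34 with c, d ∈ Q. Squaring: 71 = c^2 + 34d^2 + 2cd√34. Since √34 ∉ Q this forces 2cd = 0. If d = 0 then √71 = c ∈ Q, contradicting 71 squarefree > 1. If c = 0 then 71 = 34d^2, so 34·71 = (34d)^2 is a perfect square in Q — but 34·71 = 2414 is not a perfect square (since 34 and 71 are distinct squarefree integers). Contradiction. Hence √71 ∉ Q(√34), so x^2 - 71 stays irreducible over Q(√34) and [Q(√34, √71) : Q(√34)] = 2. By the tower law, [Q(√34, √71) : Q] = 2 · 2 = 4.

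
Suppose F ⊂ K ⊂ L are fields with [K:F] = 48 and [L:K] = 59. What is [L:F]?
[L:F] = 2832

The tower law says that for any tower of field extensions F ⊂ K ⊂ L with finite degrees, [L:F] = [L:K] · [K:F]. Here this gives [L:F] = 59 · 48 = 2832.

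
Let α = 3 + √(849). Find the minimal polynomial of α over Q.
m_α(x) = x^2 - 6x - 840

From α - 3 = √(849), squaring gives (α - 3)^2 = 849, i.e. α^2 - 6α + 9 = 849, so α^2 - 6α - 840 = 0. The discriminant of x^2 - 6x - 840 is (-6)^2 - 4·(-840) = 36 + 3360 = 3396, and 4·(849) is not a perfect square in Q since 849 is squarefree and ≠ 1. Hence x^2 - 6x - 840 is irreducible over Q and is the minimal polynomial of α.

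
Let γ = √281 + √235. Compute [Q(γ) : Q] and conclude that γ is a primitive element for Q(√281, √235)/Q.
[Q(γ) : Q] = 4 (equivalently, Q(γ) = Q(√281, √235))

Obviously Q(γ) ⊆ Q(√281, √235), and [Q(√281, √235):Q] = 4 (since 281, 235 are distinct squarefree integers > 1 with 66035 not a perfect square). To show equality we compute the minimal polynomial of γ. From γ = √281 + √235: γ^2 = 281 + 2√(66035) + 235 = 516 + 2√(66035), so γ^2 - 516 = 2√(66035); squaring, (γ^2 - 516)^2 = 4·66035, i.e. γ^4 - 1032γ^2 + 266256 - 264140 = 0, i.e. γ^4 - 1032γ^2 + 2116 = 0. So γ is a root of x^4 - 1032x^2 + 2116. This polynomial is irreducible over Q: it has no rational root (each ±√281 ± √235 is irrational), and any factorization into two quadratics over Q would force √(66035) ∈ Q (pairing opposite roots) or √281, √235 ∈ Q (other pairings), all impossible. Hence [Q(γ):Q] = 4 = [Q(√281, √235):Q], so Q(γ) = Q(√281, √235).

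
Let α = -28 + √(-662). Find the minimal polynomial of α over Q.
m_α(x) = x^2 + 56x + 1446

From α + 28 = √(-662), squaring gives (α + 28)^2 = -662, i.e. α^2 + 56α + 784 = -662, so α^2 + 56α + 1446 = 0. The discriminant of x^2 + 56x + 1446 is (56)^2 - 4·(1446) = 3136 - 5784 = -2648, and 4·(-662) is not a perfect square in Q since -662 is squarefree and ≠ 1. Hence x^2 + 56x + 1446 is irreducible over Q and is the minimal polynomial of α.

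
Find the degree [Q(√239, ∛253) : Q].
[Q(√239, ∛253) : Q] = 6

Let L = Q(√239, ∛253). Since Q(√239) ⊂ L and [Q(√239):Q] = 2, the tower law gives 2 | [L:Q]. Likewise Q(∛253) ⊂ L with [Q(∛253):Q] = 3 (because 253 is not a perfect cube), so 3 | [L:Q]. As gcd(2,3) = 1, [L:Q] is divisible by 6. Conversely L is generated over Q by √239 and ∛253, so [L:Q] ≤ 2·3 = 6. Therefore [Q(√239, ∛253) : Q] = 6.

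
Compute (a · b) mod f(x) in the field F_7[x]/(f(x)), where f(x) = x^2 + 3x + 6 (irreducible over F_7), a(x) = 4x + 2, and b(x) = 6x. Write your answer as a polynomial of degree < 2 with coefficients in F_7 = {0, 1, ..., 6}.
a · b ≡ 3x + 3 (mod f(x))

Multiply in F_7[x]: a(x)·b(x) = (4x + 2)·(6x) = 3x^2 + 5x. This has degree ≥ 2, so divide by f(x) over F_7: 3x^2 + 5x = (3)·(x^2 + 3x + 6) + (3x + 3). Hence a·b ≡ 3x + 3 (mod f). (F_7[x]/(f) is a field with 7^2 = 49 elements since f is irreducible of degree 2.)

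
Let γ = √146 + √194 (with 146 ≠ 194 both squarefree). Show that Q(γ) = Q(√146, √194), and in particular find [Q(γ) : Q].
[Q(γ) : Q] = 4 (equivalently, Q(γ) = Q(√146, √194))

Obviously Q(γ) ⊆ Q(√146, √194), and [Q(√146, √194):Q] = 4 (since 146, 194 are distinct squarefree integers > 1 with 28324 not a perfect square). To show equality we compute the minimal polynomial of γ. From γ = √146 + √194: γ^2 = 146 + 2√(28324) + 194 = 340 + 2√(28324), so γ^2 - 340 = 2√(28324); squaring, (γ^2 - 340)^2 = 4·28324, i.e. γ^4 - 680γ^2 + 115600 - 113296 = 0, i.e. γ^4 - 680γ^2 + 2304 = 0. So γ is a root of x^4 - 680x^2 + 2304. This polynomial is irreducible over Q: it has no rational root (each ±√146 ± √194 is irrational), and any factorization into two quadratics over Q would force √(28324) ∈ Q (pairing opposite roots) or √146, √194 ∈ Q (other pairings), all impossible. Hence [Q(γ):Q] = 4 = [Q(√146, √194):Q], so Q(γ) = Q(√146, √194).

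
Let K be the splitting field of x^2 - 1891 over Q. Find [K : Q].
[K : Q] = 2

f(x) = x^2 - 1891 factors as (x - √1891)(x + √1891). The splitting field is K = Q(√1891). Since 1891 is squarefree and > 1, it is not a perfect square, so x^2 - 1891 is irreducible over Q and [Q(√1891) : Q] = 2. Hence [K : Q] = 2.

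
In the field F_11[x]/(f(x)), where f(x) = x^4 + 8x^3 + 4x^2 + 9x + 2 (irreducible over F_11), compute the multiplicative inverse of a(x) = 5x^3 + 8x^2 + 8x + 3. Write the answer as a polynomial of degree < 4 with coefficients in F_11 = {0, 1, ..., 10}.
a(x)^(-1) ≡ 7x^3 + 6x^2 + 3x + 9 (mod f(x))

Since f is irreducible over F_11, F_11[x]/(f) is a field and a(x) ≠ 0 has an inverse. Apply the extended Euclidean algorithm to f(x) and a(x) in F_11[x]: f(x) = (9x + 7)·a(x) + (8x^2 + 3x + 3);  a(x) = (2x + 3)·(8x^2 + 3x + 3) + (4x + 5);  (8x^2 + 3x + 3) = (2x + 1)·(4x + 5) + (9). The last nonzero remainder is the constant 9 = gcd(f, a) in F_11. Back-substituting through the division chain expresses 9 = s(x)·a(x) + t(x)·f(x) with s(x) ≡ 8x^3 + 10x^2 + 5x + 4 (mod f), so (8x^3 + 10x^2 + 5x + 4)·a(x) ≡ 9 (mod f). Multiplying by 9^(-1) ≡ 5 in F_11 gives a(x)^(-1) ≡ 5·(8x^3 + 10x^2 + 5x + 4) ≡ 7x^3 + 6x^2 + 3x + 9 (mod f). Check: (5x^3 + 8x^2 + 8x + 3)·(7x^3 + 6x^2 + 3x + 9) = 2x^6 + 9x^5 + 9x^4 + 6x^3 + 4x^2 + 4x + 5 ≡ 1 (mod x^4 + 8x^3 + 4x^2 + 9x + 2).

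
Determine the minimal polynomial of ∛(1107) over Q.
m_α(x) = x^3 - 1107

α satisfies α^3 = 1107, so x^3 - 1107 annihilates α. By the rational root test, a rational root p/q (in lowest terms) of x^3 - 1107 would satisfy p^3 = 1107 q^3, forcing q = 1 and p^3 = 1107; but 1107 is not a perfect cube, contradiction. A monic cubic over Q with no rational root is irreducible (any nontrivial factorization would include a linear factor). Hence x^3 - 1107 is the minimal polynomial of α, and in particular [Q(α):Q] = 3.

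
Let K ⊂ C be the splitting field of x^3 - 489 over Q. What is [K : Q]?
[K : Q] = 6

The roots of x^3 - 489 are ∛489, ω∛489, ω^2∛489 where ω = e^(2πi/3) is a primitive cube root of unity, so K = Q(∛489, ω). Now [Q(∛489):Q] = 3 (since 489 is not a perfect cube, x^3 - 489 is irreducible) and [Q(ω):Q] = 2. Both 2 and 3 divide [K:Q], and [K:Q] ≤ 3·2 = 6, so [K:Q] = 6. (Equivalently: Q(∛489) ⊂ R but ω ∉ R, so [K : Q(∛489)] = 2.)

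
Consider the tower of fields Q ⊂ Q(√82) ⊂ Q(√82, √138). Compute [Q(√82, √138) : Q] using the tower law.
[Q(√82, √138) : Q] = 4

[Q(√82):Q] = 2 (min poly x^2 - 82, irreducible since 82 is squarefree > 1). For the top step, suppose √138 ∈ Q(√82), say √138 = c + d√82 with c, d ∈ Q. Squaring: 138 = c^2 + 82d^2 + 2cd√82. Since √82 ∉ Q this forces 2cd = 0. If d = 0 then √138 = c ∈ Q, contradicting 138 squarefree > 1. If c = 0 then 138 = 82d^2, so 82·138 = (82d)^2 is a perfect square in Q — but 82·138 = 11316 is not a perfect square (since 82 and 138 are distinct squarefree integers). Contradiction. Hence √138 ∉ Q(√82), so x^2 - 138 stays irreducible over Q(√82) and [Q(√82, √138) : Q(√82)] = 2. By the tower law, [Q(√82, √138) : Q] = 2 · 2 = 4.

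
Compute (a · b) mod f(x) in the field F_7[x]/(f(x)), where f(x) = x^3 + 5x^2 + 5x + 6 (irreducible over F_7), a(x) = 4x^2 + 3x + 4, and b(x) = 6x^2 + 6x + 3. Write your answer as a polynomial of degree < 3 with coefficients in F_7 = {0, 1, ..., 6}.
a · b ≡ 2x^2 + 6x + 4 (mod f(x))

Multiply in F_7[x]: a(x)·b(x) = (4x^2 + 3x + 4)·(6x^2 + 6x + 3) = 3x^4 + 5x^2 + 5x + 5. This has degree ≥ 3, so divide by f(x) over F_7: 3x^4 + 5x^2 + 5x + 5 = (3x + 6)·(x^3 + 5x^2 + 5x + 6) + (2x^2 + 6x + 4). Hence a·b ≡ 2x^2 + 6x + 4 (mod f). (F_7[x]/(f) is a field with 7^3 = 343 elements since f is irreducible of degree 3.)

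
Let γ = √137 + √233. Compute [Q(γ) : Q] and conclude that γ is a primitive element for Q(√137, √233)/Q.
[Q(γ) : Q] = 4 (equivalently, Q(γ) = Q(√137, √233))

Obviously Q(γ) ⊆ Q(√137, √233), and [Q(√137, √233):Q] = 4 (since 137, 233 are distinct squarefree integers > 1 with 31921 not a perfect square). To show equality we compute the minimal polynomial of γ. From γ = √137 + √233: γ^2 = 137 + 2√(31921) + 233 = 370 + 2√(31921), so γ^2 - 370 = 2√(31921); squaring, (γ^2 - 370)^2 = 4·31921, i.e. γ^4 - 740γ^2 + 136900 - 127684 = 0, i.e. γ^4 - 740γ^2 + 9216 = 0. So γ is a root of x^4 - 740x^2 + 9216. This polynomial is irreducible over Q: it has no rational root (each ±√137 ± √233 is irrational), and any factorization into two quadratics over Q would force √(31921) ∈ Q (pairing opposite roots) or √137, √233 ∈ Q (other pairings), all impossible. Hence [Q(γ):Q] = 4 = [Q(√137, √233):Q], so Q(γ) = Q(√137, √233).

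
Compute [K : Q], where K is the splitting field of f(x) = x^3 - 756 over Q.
[K : Q] = 6

The roots of x^3 - 756 are ∛756, ω∛756, ω^2∛756 where ω = e^(2πi/3) is a primitive cube root of unity, so K = Q(∛756, ω). Now [Q(∛756):Q] = 3 (since 756 is not a perfect cube, x^3 - 756 is irreducible) and [Q(ω):Q] = 2. Both 2 and 3 divide [K:Q], and [K:Q] ≤ 3·2 = 6, so [K:Q] = 6. (Equivalently: Q(∛756) ⊂ R but ω ∉ R, so [K : Q(∛756)] = 2.)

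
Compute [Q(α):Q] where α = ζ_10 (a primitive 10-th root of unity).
[Q(α):Q] = 4

The minimal polynomial of ζ_10 over Q is the 10-th cyclotomic polynomial Φ_10(x), which is irreducible over Q and has degree φ(10) = 4. Hence [Q(α):Q] = φ(10) = 4.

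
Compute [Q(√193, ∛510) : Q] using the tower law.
[Q(√193, ∛510) : Q] = 6

Let L = Q(√193, ∛510). Since Q(√193) ⊂ L and [Q(√193):Q] = 2, the tower law gives 2 | [L:Q]. Likewise Q(∛510) ⊂ L with [Q(∛510):Q] = 3 (because 510 is not a perfect cube), so 3 | [L:Q]. As gcd(2,3) = 1, [L:Q] is divisible by 6. Conversely L is generated over Q by √193 and ∛510, so [L:Q] ≤ 2·3 = 6. Therefore [Q(√193, ∛510) : Q] = 6.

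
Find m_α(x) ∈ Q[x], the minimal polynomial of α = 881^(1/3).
m_α(x) = x^3 - 881

α satisfies α^3 = 881, so x^3 - 881 annihilates α. By the rational root test, a rational root p/q (in lowest terms) of x^3 - 881 would satisfy p^3 = 881 q^3, forcing q = 1 and p^3 = 881; but 881 is not a perfect cube, contradiction. A monic cubic over Q with no rational root is irreducible (any nontrivial factorization would include a linear factor). Hence x^3 - 881 is the minimal polynomial of α, and in particular [Q(α):Q] = 3.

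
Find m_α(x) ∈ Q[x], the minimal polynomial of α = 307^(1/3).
m_α(x) = x^3 - 307

α satisfies α^3 = 307, so x^3 - 307 annihilates α. By the rational root test, a rational root p/q (in lowest terms) of x^3 - 307 would satisfy p^3 = 307 q^3, forcing q = 1 and p^3 = 307; but 307 is not a perfect cube, contradiction. A monic cubic over Q with no rational root is irreducible (any nontrivial factorization would include a linear factor). Hence x^3 - 307 is the minimal polynomial of α, and in particular [Q(α):Q] = 3.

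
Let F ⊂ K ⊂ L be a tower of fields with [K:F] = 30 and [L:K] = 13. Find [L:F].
[L:F] = 390

The tower law says that for any tower of field extensions F ⊂ K ⊂ L with finite degrees, [L:F] = [L:K] · [K:F]. Here this gives [L:F] = 13 · 30 = 390.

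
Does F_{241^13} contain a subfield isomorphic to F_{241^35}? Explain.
No: F_{241^35} is not a subfield of F_{241^13}

F_{p^m} embeds in F_{p^n} iff m | n. Here 35 ∤ 13 (since 13 = 0·35 + 13 with remainder 13 ≠ 0), so F_{241^35} is not a subfield of F_{241^13}. Equivalently: if it were, the tower law would give 35 = [F_{241^35}:F_241] dividing [F_{241^13}:F_241] = 13, contradiction.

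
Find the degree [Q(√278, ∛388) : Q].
[Q(√278, ∛388) : Q] = 6

Let L = Q(√278, ∛388). Since Q(√278) ⊂ L and [Q(√278):Q] = 2, the tower law gives 2 | [L:Q]. Likewise Q(∛388) ⊂ L with [Q(∛388):Q] = 3 (because 388 is not a perfect cube), so 3 | [L:Q]. As gcd(2,3) = 1, [L:Q] is divisible by 6. Conversely L is generated over Q by √278 and ∛388, so [L:Q] ≤ 2·3 = 6. Therefore [Q(√278, ∛388) : Q] = 6.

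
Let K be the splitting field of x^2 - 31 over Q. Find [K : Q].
[K : Q] = 2

f(x) = x^2 - 31 factors as (x - √31)(x + √31). The splitting field is K = Q(√31). Since 31 is squarefree and > 1, it is not a perfect square, so x^2 - 31 is irreducible over Q and [Q(√31) : Q] = 2. Hence [K : Q] = 2.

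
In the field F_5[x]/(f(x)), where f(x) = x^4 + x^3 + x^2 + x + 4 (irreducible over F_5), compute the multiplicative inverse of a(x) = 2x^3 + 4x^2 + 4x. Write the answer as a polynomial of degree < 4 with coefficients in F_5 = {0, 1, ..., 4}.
a(x)^(-1) ≡ 4x^3 + 3x^2 + 3 (mod f(x))

Since f is irreducible over F_5, F_5[x]/(f) is a field and a(x) ≠ 0 has an inverse. Apply the extended Euclidean algorithm to f(x) and a(x) in F_5[x]: f(x) = (3x + 2)·a(x) + (x^2 + 3x + 4);  a(x) = (2x + 3)·(x^2 + 3x + 4) + (2x + 3);  (x^2 + 3x + 4) = (3x + 2)·(2x + 3) + (3). The last nonzero remainder is the constant 3 = gcd(f, a) in F_5. Back-substituting through the division chain expresses 3 = s(x)·a(x) + t(x)·f(x) with s(x) ≡ 2x^3 + 4x^2 + 4 (mod f), so (2x^3 + 4x^2 + 4)·a(x) ≡ 3 (mod f). Multiplying by 3^(-1) ≡ 2 in F_5 gives a(x)^(-1) ≡ 2·(2x^3 + 4x^2 + 4) ≡ 4x^3 + 3x^2 + 3 (mod f). Check: (2x^3 + 4x^2 + 4x)·(4x^3 + 3x^2 + 3) = 3x^6 + 2x^5 + 3x^4 + 3x^3 + 2x^2 + 2x ≡ 1 (mod x^4 + x^3 + x^2 + x + 4).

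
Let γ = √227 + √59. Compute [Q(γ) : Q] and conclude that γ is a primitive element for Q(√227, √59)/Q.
[Q(γ) : Q] = 4 (equivalently, Q(γ) = Q(√227, √59))

Obviously Q(γ) ⊆ Q(√227, √59), and [Q(√227, √59):Q] = 4 (since 227, 59 are distinct squarefree integers > 1 with 13393 not a perfect square). To show equality we compute the minimal polynomial of γ. From γ = √227 + √59: γ^2 = 227 + 2√(13393) + 59 = 286 + 2√(13393), so γ^2 - 286 = 2√(13393); squaring, (γ^2 - 286)^2 = 4·13393, i.e. γ^4 - 572γ^2 + 81796 - 53572 = 0, i.e. γ^4 - 572γ^2 + 28224 = 0. So γ is a root of x^4 - 572x^2 + 28224. This polynomial is irreducible over Q: it has no rational root (each ±√227 ± √59 is irrational), and any factorization into two quadratics over Q would force √(13393) ∈ Q (pairing opposite roots) or √227, √59 ∈ Q (other pairings), all impossible. Hence [Q(γ):Q] = 4 = [Q(√227, √59):Q], so Q(γ) = Q(√227, √59).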